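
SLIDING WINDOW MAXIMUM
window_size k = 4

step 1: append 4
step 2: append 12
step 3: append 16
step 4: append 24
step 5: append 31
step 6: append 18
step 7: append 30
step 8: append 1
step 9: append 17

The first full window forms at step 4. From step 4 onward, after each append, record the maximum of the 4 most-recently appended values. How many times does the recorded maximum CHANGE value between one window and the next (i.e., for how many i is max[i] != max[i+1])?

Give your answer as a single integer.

step 1: append 4 -> window=[4] (not full yet)
step 2: append 12 -> window=[4, 12] (not full yet)
step 3: append 16 -> window=[4, 12, 16] (not full yet)
step 4: append 24 -> window=[4, 12, 16, 24] -> max=24
step 5: append 31 -> window=[12, 16, 24, 31] -> max=31
step 6: append 18 -> window=[16, 24, 31, 18] -> max=31
step 7: append 30 -> window=[24, 31, 18, 30] -> max=31
step 8: append 1 -> window=[31, 18, 30, 1] -> max=31
step 9: append 17 -> window=[18, 30, 1, 17] -> max=30
Recorded maximums: 24 31 31 31 31 30
Changes between consecutive maximums: 2

Answer: 2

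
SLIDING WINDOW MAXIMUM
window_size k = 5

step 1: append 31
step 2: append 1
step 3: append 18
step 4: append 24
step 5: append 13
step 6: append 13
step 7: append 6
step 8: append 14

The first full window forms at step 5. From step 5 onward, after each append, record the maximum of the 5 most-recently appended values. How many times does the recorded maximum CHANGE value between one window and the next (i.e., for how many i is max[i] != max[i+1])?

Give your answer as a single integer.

Answer: 1

Derivation:
step 1: append 31 -> window=[31] (not full yet)
step 2: append 1 -> window=[31, 1] (not full yet)
step 3: append 18 -> window=[31, 1, 18] (not full yet)
step 4: append 24 -> window=[31, 1, 18, 24] (not full yet)
step 5: append 13 -> window=[31, 1, 18, 24, 13] -> max=31
step 6: append 13 -> window=[1, 18, 24, 13, 13] -> max=24
step 7: append 6 -> window=[18, 24, 13, 13, 6] -> max=24
step 8: append 14 -> window=[24, 13, 13, 6, 14] -> max=24
Recorded maximums: 31 24 24 24
Changes between consecutive maximums: 1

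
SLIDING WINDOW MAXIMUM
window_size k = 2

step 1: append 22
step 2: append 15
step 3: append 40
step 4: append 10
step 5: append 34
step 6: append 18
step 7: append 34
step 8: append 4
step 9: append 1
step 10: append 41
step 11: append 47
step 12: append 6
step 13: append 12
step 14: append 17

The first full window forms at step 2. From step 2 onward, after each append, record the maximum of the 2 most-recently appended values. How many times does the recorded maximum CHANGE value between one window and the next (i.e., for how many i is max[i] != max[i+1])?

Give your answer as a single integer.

Answer: 7

Derivation:
step 1: append 22 -> window=[22] (not full yet)
step 2: append 15 -> window=[22, 15] -> max=22
step 3: append 40 -> window=[15, 40] -> max=40
step 4: append 10 -> window=[40, 10] -> max=40
step 5: append 34 -> window=[10, 34] -> max=34
step 6: append 18 -> window=[34, 18] -> max=34
step 7: append 34 -> window=[18, 34] -> max=34
step 8: append 4 -> window=[34, 4] -> max=34
step 9: append 1 -> window=[4, 1] -> max=4
step 10: append 41 -> window=[1, 41] -> max=41
step 11: append 47 -> window=[41, 47] -> max=47
step 12: append 6 -> window=[47, 6] -> max=47
step 13: append 12 -> window=[6, 12] -> max=12
step 14: append 17 -> window=[12, 17] -> max=17
Recorded maximums: 22 40 40 34 34 34 34 4 41 47 47 12 17
Changes between consecutive maximums: 7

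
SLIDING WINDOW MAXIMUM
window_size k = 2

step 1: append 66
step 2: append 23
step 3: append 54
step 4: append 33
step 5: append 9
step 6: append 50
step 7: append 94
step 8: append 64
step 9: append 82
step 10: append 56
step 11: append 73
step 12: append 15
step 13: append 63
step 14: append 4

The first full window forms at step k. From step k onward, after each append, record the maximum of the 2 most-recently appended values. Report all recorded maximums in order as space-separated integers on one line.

Answer: 66 54 54 33 50 94 94 82 82 73 73 63 63

Derivation:
step 1: append 66 -> window=[66] (not full yet)
step 2: append 23 -> window=[66, 23] -> max=66
step 3: append 54 -> window=[23, 54] -> max=54
step 4: append 33 -> window=[54, 33] -> max=54
step 5: append 9 -> window=[33, 9] -> max=33
step 6: append 50 -> window=[9, 50] -> max=50
step 7: append 94 -> window=[50, 94] -> max=94
step 8: append 64 -> window=[94, 64] -> max=94
step 9: append 82 -> window=[64, 82] -> max=82
step 10: append 56 -> window=[82, 56] -> max=82
step 11: append 73 -> window=[56, 73] -> max=73
step 12: append 15 -> window=[73, 15] -> max=73
step 13: append 63 -> window=[15, 63] -> max=63
step 14: append 4 -> window=[63, 4] -> max=63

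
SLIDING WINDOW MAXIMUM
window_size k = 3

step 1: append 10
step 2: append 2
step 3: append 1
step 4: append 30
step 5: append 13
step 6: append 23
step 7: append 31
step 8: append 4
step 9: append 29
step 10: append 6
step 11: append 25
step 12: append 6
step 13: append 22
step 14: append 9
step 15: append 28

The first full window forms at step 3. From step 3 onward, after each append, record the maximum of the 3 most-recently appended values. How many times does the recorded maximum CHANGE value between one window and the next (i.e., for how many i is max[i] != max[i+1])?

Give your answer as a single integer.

step 1: append 10 -> window=[10] (not full yet)
step 2: append 2 -> window=[10, 2] (not full yet)
step 3: append 1 -> window=[10, 2, 1] -> max=10
step 4: append 30 -> window=[2, 1, 30] -> max=30
step 5: append 13 -> window=[1, 30, 13] -> max=30
step 6: append 23 -> window=[30, 13, 23] -> max=30
step 7: append 31 -> window=[13, 23, 31] -> max=31
step 8: append 4 -> window=[23, 31, 4] -> max=31
step 9: append 29 -> window=[31, 4, 29] -> max=31
step 10: append 6 -> window=[4, 29, 6] -> max=29
step 11: append 25 -> window=[29, 6, 25] -> max=29
step 12: append 6 -> window=[6, 25, 6] -> max=25
step 13: append 22 -> window=[25, 6, 22] -> max=25
step 14: append 9 -> window=[6, 22, 9] -> max=22
step 15: append 28 -> window=[22, 9, 28] -> max=28
Recorded maximums: 10 30 30 30 31 31 31 29 29 25 25 22 28
Changes between consecutive maximums: 6

Answer: 6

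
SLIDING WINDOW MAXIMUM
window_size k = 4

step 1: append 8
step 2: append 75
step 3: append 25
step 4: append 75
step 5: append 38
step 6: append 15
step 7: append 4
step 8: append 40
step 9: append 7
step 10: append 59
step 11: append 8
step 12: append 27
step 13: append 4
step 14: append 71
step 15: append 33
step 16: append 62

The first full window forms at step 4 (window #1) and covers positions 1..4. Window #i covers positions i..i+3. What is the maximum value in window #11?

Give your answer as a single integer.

step 1: append 8 -> window=[8] (not full yet)
step 2: append 75 -> window=[8, 75] (not full yet)
step 3: append 25 -> window=[8, 75, 25] (not full yet)
step 4: append 75 -> window=[8, 75, 25, 75] -> max=75
step 5: append 38 -> window=[75, 25, 75, 38] -> max=75
step 6: append 15 -> window=[25, 75, 38, 15] -> max=75
step 7: append 4 -> window=[75, 38, 15, 4] -> max=75
step 8: append 40 -> window=[38, 15, 4, 40] -> max=40
step 9: append 7 -> window=[15, 4, 40, 7] -> max=40
step 10: append 59 -> window=[4, 40, 7, 59] -> max=59
step 11: append 8 -> window=[40, 7, 59, 8] -> max=59
step 12: append 27 -> window=[7, 59, 8, 27] -> max=59
step 13: append 4 -> window=[59, 8, 27, 4] -> max=59
step 14: append 71 -> window=[8, 27, 4, 71] -> max=71
Window #11 max = 71

Answer: 71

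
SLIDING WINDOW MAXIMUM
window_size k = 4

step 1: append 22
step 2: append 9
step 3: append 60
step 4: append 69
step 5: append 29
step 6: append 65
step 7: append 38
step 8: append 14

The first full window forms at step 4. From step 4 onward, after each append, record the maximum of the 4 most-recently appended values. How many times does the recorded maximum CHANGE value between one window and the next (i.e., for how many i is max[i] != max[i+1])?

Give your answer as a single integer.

Answer: 1

Derivation:
step 1: append 22 -> window=[22] (not full yet)
step 2: append 9 -> window=[22, 9] (not full yet)
step 3: append 60 -> window=[22, 9, 60] (not full yet)
step 4: append 69 -> window=[22, 9, 60, 69] -> max=69
step 5: append 29 -> window=[9, 60, 69, 29] -> max=69
step 6: append 65 -> window=[60, 69, 29, 65] -> max=69
step 7: append 38 -> window=[69, 29, 65, 38] -> max=69
step 8: append 14 -> window=[29, 65, 38, 14] -> max=65
Recorded maximums: 69 69 69 69 65
Changes between consecutive maximums: 1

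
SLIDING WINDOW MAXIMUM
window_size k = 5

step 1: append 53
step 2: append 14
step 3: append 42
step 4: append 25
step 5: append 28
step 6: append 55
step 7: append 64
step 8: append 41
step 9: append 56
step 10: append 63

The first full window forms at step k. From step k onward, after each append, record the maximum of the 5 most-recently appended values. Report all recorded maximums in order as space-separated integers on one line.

Answer: 53 55 64 64 64 64

Derivation:
step 1: append 53 -> window=[53] (not full yet)
step 2: append 14 -> window=[53, 14] (not full yet)
step 3: append 42 -> window=[53, 14, 42] (not full yet)
step 4: append 25 -> window=[53, 14, 42, 25] (not full yet)
step 5: append 28 -> window=[53, 14, 42, 25, 28] -> max=53
step 6: append 55 -> window=[14, 42, 25, 28, 55] -> max=55
step 7: append 64 -> window=[42, 25, 28, 55, 64] -> max=64
step 8: append 41 -> window=[25, 28, 55, 64, 41] -> max=64
step 9: append 56 -> window=[28, 55, 64, 41, 56] -> max=64
step 10: append 63 -> window=[55, 64, 41, 56, 63] -> max=64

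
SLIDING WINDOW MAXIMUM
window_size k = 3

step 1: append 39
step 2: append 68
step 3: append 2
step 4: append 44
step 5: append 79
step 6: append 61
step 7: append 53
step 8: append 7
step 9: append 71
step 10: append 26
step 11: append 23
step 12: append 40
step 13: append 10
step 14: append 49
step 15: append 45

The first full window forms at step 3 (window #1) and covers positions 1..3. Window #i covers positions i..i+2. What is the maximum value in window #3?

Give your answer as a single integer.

Answer: 79

Derivation:
step 1: append 39 -> window=[39] (not full yet)
step 2: append 68 -> window=[39, 68] (not full yet)
step 3: append 2 -> window=[39, 68, 2] -> max=68
step 4: append 44 -> window=[68, 2, 44] -> max=68
step 5: append 79 -> window=[2, 44, 79] -> max=79
Window #3 max = 79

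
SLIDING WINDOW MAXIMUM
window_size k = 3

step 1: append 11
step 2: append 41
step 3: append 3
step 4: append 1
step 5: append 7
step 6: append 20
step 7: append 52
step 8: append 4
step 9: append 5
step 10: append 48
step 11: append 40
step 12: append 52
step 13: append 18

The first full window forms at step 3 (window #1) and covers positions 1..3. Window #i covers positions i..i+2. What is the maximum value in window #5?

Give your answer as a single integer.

step 1: append 11 -> window=[11] (not full yet)
step 2: append 41 -> window=[11, 41] (not full yet)
step 3: append 3 -> window=[11, 41, 3] -> max=41
step 4: append 1 -> window=[41, 3, 1] -> max=41
step 5: append 7 -> window=[3, 1, 7] -> max=7
step 6: append 20 -> window=[1, 7, 20] -> max=20
step 7: append 52 -> window=[7, 20, 52] -> max=52
Window #5 max = 52

Answer: 52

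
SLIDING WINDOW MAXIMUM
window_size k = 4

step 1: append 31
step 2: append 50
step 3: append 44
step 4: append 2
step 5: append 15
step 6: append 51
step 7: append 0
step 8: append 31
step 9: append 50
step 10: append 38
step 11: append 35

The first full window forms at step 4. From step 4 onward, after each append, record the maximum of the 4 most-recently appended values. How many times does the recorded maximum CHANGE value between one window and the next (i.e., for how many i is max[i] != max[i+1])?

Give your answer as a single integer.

step 1: append 31 -> window=[31] (not full yet)
step 2: append 50 -> window=[31, 50] (not full yet)
step 3: append 44 -> window=[31, 50, 44] (not full yet)
step 4: append 2 -> window=[31, 50, 44, 2] -> max=50
step 5: append 15 -> window=[50, 44, 2, 15] -> max=50
step 6: append 51 -> window=[44, 2, 15, 51] -> max=51
step 7: append 0 -> window=[2, 15, 51, 0] -> max=51
step 8: append 31 -> window=[15, 51, 0, 31] -> max=51
step 9: append 50 -> window=[51, 0, 31, 50] -> max=51
step 10: append 38 -> window=[0, 31, 50, 38] -> max=50
step 11: append 35 -> window=[31, 50, 38, 35] -> max=50
Recorded maximums: 50 50 51 51 51 51 50 50
Changes between consecutive maximums: 2

Answer: 2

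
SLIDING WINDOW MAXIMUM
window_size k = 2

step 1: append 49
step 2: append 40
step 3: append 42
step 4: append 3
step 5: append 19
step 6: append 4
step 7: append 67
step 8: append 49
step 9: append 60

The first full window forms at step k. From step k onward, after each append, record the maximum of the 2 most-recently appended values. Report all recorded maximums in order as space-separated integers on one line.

step 1: append 49 -> window=[49] (not full yet)
step 2: append 40 -> window=[49, 40] -> max=49
step 3: append 42 -> window=[40, 42] -> max=42
step 4: append 3 -> window=[42, 3] -> max=42
step 5: append 19 -> window=[3, 19] -> max=19
step 6: append 4 -> window=[19, 4] -> max=19
step 7: append 67 -> window=[4, 67] -> max=67
step 8: append 49 -> window=[67, 49] -> max=67
step 9: append 60 -> window=[49, 60] -> max=60

Answer: 49 42 42 19 19 67 67 60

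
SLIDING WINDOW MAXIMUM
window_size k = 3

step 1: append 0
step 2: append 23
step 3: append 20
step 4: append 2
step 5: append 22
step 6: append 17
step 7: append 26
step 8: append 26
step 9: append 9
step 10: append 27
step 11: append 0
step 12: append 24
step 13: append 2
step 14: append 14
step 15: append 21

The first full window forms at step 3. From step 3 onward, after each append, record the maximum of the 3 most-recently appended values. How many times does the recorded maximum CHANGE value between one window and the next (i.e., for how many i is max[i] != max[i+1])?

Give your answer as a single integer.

step 1: append 0 -> window=[0] (not full yet)
step 2: append 23 -> window=[0, 23] (not full yet)
step 3: append 20 -> window=[0, 23, 20] -> max=23
step 4: append 2 -> window=[23, 20, 2] -> max=23
step 5: append 22 -> window=[20, 2, 22] -> max=22
step 6: append 17 -> window=[2, 22, 17] -> max=22
step 7: append 26 -> window=[22, 17, 26] -> max=26
step 8: append 26 -> window=[17, 26, 26] -> max=26
step 9: append 9 -> window=[26, 26, 9] -> max=26
step 10: append 27 -> window=[26, 9, 27] -> max=27
step 11: append 0 -> window=[9, 27, 0] -> max=27
step 12: append 24 -> window=[27, 0, 24] -> max=27
step 13: append 2 -> window=[0, 24, 2] -> max=24
step 14: append 14 -> window=[24, 2, 14] -> max=24
step 15: append 21 -> window=[2, 14, 21] -> max=21
Recorded maximums: 23 23 22 22 26 26 26 27 27 27 24 24 21
Changes between consecutive maximums: 5

Answer: 5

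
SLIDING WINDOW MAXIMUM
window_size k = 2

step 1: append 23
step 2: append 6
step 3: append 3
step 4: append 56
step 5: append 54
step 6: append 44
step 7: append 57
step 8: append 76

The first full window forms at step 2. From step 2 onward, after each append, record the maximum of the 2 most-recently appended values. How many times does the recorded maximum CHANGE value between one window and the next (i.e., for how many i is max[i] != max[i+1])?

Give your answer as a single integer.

step 1: append 23 -> window=[23] (not full yet)
step 2: append 6 -> window=[23, 6] -> max=23
step 3: append 3 -> window=[6, 3] -> max=6
step 4: append 56 -> window=[3, 56] -> max=56
step 5: append 54 -> window=[56, 54] -> max=56
step 6: append 44 -> window=[54, 44] -> max=54
step 7: append 57 -> window=[44, 57] -> max=57
step 8: append 76 -> window=[57, 76] -> max=76
Recorded maximums: 23 6 56 56 54 57 76
Changes between consecutive maximums: 5

Answer: 5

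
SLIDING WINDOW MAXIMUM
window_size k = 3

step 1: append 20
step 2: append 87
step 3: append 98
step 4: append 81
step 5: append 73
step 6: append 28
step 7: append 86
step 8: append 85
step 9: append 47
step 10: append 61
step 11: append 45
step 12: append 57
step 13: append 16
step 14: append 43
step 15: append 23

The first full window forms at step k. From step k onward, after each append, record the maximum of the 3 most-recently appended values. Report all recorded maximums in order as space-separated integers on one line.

Answer: 98 98 98 81 86 86 86 85 61 61 57 57 43

Derivation:
step 1: append 20 -> window=[20] (not full yet)
step 2: append 87 -> window=[20, 87] (not full yet)
step 3: append 98 -> window=[20, 87, 98] -> max=98
step 4: append 81 -> window=[87, 98, 81] -> max=98
step 5: append 73 -> window=[98, 81, 73] -> max=98
step 6: append 28 -> window=[81, 73, 28] -> max=81
step 7: append 86 -> window=[73, 28, 86] -> max=86
step 8: append 85 -> window=[28, 86, 85] -> max=86
step 9: append 47 -> window=[86, 85, 47] -> max=86
step 10: append 61 -> window=[85, 47, 61] -> max=85
step 11: append 45 -> window=[47, 61, 45] -> max=61
step 12: append 57 -> window=[61, 45, 57] -> max=61
step 13: append 16 -> window=[45, 57, 16] -> max=57
step 14: append 43 -> window=[57, 16, 43] -> max=57
step 15: append 23 -> window=[16, 43, 23] -> max=43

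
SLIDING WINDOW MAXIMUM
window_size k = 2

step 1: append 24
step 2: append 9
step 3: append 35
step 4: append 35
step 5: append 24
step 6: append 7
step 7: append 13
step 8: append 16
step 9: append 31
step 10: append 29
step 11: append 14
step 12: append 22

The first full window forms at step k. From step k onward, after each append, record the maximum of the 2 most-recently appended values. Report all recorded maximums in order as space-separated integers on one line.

step 1: append 24 -> window=[24] (not full yet)
step 2: append 9 -> window=[24, 9] -> max=24
step 3: append 35 -> window=[9, 35] -> max=35
step 4: append 35 -> window=[35, 35] -> max=35
step 5: append 24 -> window=[35, 24] -> max=35
step 6: append 7 -> window=[24, 7] -> max=24
step 7: append 13 -> window=[7, 13] -> max=13
step 8: append 16 -> window=[13, 16] -> max=16
step 9: append 31 -> window=[16, 31] -> max=31
step 10: append 29 -> window=[31, 29] -> max=31
step 11: append 14 -> window=[29, 14] -> max=29
step 12: append 22 -> window=[14, 22] -> max=22

Answer: 24 35 35 35 24 13 16 31 31 29 22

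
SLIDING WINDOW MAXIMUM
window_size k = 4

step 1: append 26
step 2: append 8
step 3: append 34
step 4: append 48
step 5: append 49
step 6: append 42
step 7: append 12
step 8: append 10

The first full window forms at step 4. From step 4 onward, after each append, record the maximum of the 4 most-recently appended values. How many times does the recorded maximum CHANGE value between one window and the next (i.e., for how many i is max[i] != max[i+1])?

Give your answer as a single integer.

Answer: 1

Derivation:
step 1: append 26 -> window=[26] (not full yet)
step 2: append 8 -> window=[26, 8] (not full yet)
step 3: append 34 -> window=[26, 8, 34] (not full yet)
step 4: append 48 -> window=[26, 8, 34, 48] -> max=48
step 5: append 49 -> window=[8, 34, 48, 49] -> max=49
step 6: append 42 -> window=[34, 48, 49, 42] -> max=49
step 7: append 12 -> window=[48, 49, 42, 12] -> max=49
step 8: append 10 -> window=[49, 42, 12, 10] -> max=49
Recorded maximums: 48 49 49 49 49
Changes between consecutive maximums: 1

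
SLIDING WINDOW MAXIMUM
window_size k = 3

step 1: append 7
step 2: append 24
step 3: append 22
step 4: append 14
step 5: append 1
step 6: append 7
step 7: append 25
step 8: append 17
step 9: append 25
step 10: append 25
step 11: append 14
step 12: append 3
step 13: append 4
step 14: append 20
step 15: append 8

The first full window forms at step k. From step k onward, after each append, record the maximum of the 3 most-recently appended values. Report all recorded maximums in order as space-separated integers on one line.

Answer: 24 24 22 14 25 25 25 25 25 25 14 20 20

Derivation:
step 1: append 7 -> window=[7] (not full yet)
step 2: append 24 -> window=[7, 24] (not full yet)
step 3: append 22 -> window=[7, 24, 22] -> max=24
step 4: append 14 -> window=[24, 22, 14] -> max=24
step 5: append 1 -> window=[22, 14, 1] -> max=22
step 6: append 7 -> window=[14, 1, 7] -> max=14
step 7: append 25 -> window=[1, 7, 25] -> max=25
step 8: append 17 -> window=[7, 25, 17] -> max=25
step 9: append 25 -> window=[25, 17, 25] -> max=25
step 10: append 25 -> window=[17, 25, 25] -> max=25
step 11: append 14 -> window=[25, 25, 14] -> max=25
step 12: append 3 -> window=[25, 14, 3] -> max=25
step 13: append 4 -> window=[14, 3, 4] -> max=14
step 14: append 20 -> window=[3, 4, 20] -> max=20
step 15: append 8 -> window=[4, 20, 8] -> max=20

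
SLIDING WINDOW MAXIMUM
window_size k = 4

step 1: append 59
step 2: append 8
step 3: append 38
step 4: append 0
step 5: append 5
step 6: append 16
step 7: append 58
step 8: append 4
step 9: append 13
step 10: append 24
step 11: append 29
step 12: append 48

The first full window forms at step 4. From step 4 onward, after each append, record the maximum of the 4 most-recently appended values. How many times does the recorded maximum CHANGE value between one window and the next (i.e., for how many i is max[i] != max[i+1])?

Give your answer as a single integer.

step 1: append 59 -> window=[59] (not full yet)
step 2: append 8 -> window=[59, 8] (not full yet)
step 3: append 38 -> window=[59, 8, 38] (not full yet)
step 4: append 0 -> window=[59, 8, 38, 0] -> max=59
step 5: append 5 -> window=[8, 38, 0, 5] -> max=38
step 6: append 16 -> window=[38, 0, 5, 16] -> max=38
step 7: append 58 -> window=[0, 5, 16, 58] -> max=58
step 8: append 4 -> window=[5, 16, 58, 4] -> max=58
step 9: append 13 -> window=[16, 58, 4, 13] -> max=58
step 10: append 24 -> window=[58, 4, 13, 24] -> max=58
step 11: append 29 -> window=[4, 13, 24, 29] -> max=29
step 12: append 48 -> window=[13, 24, 29, 48] -> max=48
Recorded maximums: 59 38 38 58 58 58 58 29 48
Changes between consecutive maximums: 4

Answer: 4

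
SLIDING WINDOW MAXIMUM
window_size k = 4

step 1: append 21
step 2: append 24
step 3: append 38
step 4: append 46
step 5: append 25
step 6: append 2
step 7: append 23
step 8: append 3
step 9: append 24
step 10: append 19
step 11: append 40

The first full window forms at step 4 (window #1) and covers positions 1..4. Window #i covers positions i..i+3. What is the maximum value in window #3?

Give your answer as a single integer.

Answer: 46

Derivation:
step 1: append 21 -> window=[21] (not full yet)
step 2: append 24 -> window=[21, 24] (not full yet)
step 3: append 38 -> window=[21, 24, 38] (not full yet)
step 4: append 46 -> window=[21, 24, 38, 46] -> max=46
step 5: append 25 -> window=[24, 38, 46, 25] -> max=46
step 6: append 2 -> window=[38, 46, 25, 2] -> max=46
Window #3 max = 46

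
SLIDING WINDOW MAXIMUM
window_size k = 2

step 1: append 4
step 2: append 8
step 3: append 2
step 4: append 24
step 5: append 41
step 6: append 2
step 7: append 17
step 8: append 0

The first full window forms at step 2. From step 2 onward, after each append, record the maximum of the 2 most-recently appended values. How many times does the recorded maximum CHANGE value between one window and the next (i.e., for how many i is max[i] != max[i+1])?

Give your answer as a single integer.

step 1: append 4 -> window=[4] (not full yet)
step 2: append 8 -> window=[4, 8] -> max=8
step 3: append 2 -> window=[8, 2] -> max=8
step 4: append 24 -> window=[2, 24] -> max=24
step 5: append 41 -> window=[24, 41] -> max=41
step 6: append 2 -> window=[41, 2] -> max=41
step 7: append 17 -> window=[2, 17] -> max=17
step 8: append 0 -> window=[17, 0] -> max=17
Recorded maximums: 8 8 24 41 41 17 17
Changes between consecutive maximums: 3

Answer: 3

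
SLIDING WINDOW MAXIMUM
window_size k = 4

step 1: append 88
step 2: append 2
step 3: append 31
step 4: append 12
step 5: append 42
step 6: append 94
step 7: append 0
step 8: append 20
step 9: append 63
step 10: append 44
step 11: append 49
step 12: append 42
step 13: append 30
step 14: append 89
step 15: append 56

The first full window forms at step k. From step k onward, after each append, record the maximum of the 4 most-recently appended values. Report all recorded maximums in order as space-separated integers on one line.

step 1: append 88 -> window=[88] (not full yet)
step 2: append 2 -> window=[88, 2] (not full yet)
step 3: append 31 -> window=[88, 2, 31] (not full yet)
step 4: append 12 -> window=[88, 2, 31, 12] -> max=88
step 5: append 42 -> window=[2, 31, 12, 42] -> max=42
step 6: append 94 -> window=[31, 12, 42, 94] -> max=94
step 7: append 0 -> window=[12, 42, 94, 0] -> max=94
step 8: append 20 -> window=[42, 94, 0, 20] -> max=94
step 9: append 63 -> window=[94, 0, 20, 63] -> max=94
step 10: append 44 -> window=[0, 20, 63, 44] -> max=63
step 11: append 49 -> window=[20, 63, 44, 49] -> max=63
step 12: append 42 -> window=[63, 44, 49, 42] -> max=63
step 13: append 30 -> window=[44, 49, 42, 30] -> max=49
step 14: append 89 -> window=[49, 42, 30, 89] -> max=89
step 15: append 56 -> window=[42, 30, 89, 56] -> max=89

Answer: 88 42 94 94 94 94 63 63 63 49 89 89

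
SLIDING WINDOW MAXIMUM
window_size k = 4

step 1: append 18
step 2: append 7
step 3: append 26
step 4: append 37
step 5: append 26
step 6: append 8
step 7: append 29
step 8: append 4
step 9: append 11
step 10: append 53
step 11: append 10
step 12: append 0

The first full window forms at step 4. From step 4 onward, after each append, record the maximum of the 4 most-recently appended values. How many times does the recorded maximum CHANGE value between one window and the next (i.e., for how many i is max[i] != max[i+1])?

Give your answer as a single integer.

Answer: 2

Derivation:
step 1: append 18 -> window=[18] (not full yet)
step 2: append 7 -> window=[18, 7] (not full yet)
step 3: append 26 -> window=[18, 7, 26] (not full yet)
step 4: append 37 -> window=[18, 7, 26, 37] -> max=37
step 5: append 26 -> window=[7, 26, 37, 26] -> max=37
step 6: append 8 -> window=[26, 37, 26, 8] -> max=37
step 7: append 29 -> window=[37, 26, 8, 29] -> max=37
step 8: append 4 -> window=[26, 8, 29, 4] -> max=29
step 9: append 11 -> window=[8, 29, 4, 11] -> max=29
step 10: append 53 -> window=[29, 4, 11, 53] -> max=53
step 11: append 10 -> window=[4, 11, 53, 10] -> max=53
step 12: append 0 -> window=[11, 53, 10, 0] -> max=53
Recorded maximums: 37 37 37 37 29 29 53 53 53
Changes between consecutive maximums: 2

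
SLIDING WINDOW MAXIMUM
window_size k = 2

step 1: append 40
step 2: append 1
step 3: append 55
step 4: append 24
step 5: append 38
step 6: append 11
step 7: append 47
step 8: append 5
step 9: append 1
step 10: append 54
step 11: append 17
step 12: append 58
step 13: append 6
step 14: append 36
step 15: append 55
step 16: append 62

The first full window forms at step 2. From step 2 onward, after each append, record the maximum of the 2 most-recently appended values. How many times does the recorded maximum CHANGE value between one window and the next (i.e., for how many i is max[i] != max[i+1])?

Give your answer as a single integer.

Answer: 9

Derivation:
step 1: append 40 -> window=[40] (not full yet)
step 2: append 1 -> window=[40, 1] -> max=40
step 3: append 55 -> window=[1, 55] -> max=55
step 4: append 24 -> window=[55, 24] -> max=55
step 5: append 38 -> window=[24, 38] -> max=38
step 6: append 11 -> window=[38, 11] -> max=38
step 7: append 47 -> window=[11, 47] -> max=47
step 8: append 5 -> window=[47, 5] -> max=47
step 9: append 1 -> window=[5, 1] -> max=5
step 10: append 54 -> window=[1, 54] -> max=54
step 11: append 17 -> window=[54, 17] -> max=54
step 12: append 58 -> window=[17, 58] -> max=58
step 13: append 6 -> window=[58, 6] -> max=58
step 14: append 36 -> window=[6, 36] -> max=36
step 15: append 55 -> window=[36, 55] -> max=55
step 16: append 62 -> window=[55, 62] -> max=62
Recorded maximums: 40 55 55 38 38 47 47 5 54 54 58 58 36 55 62
Changes between consecutive maximums: 9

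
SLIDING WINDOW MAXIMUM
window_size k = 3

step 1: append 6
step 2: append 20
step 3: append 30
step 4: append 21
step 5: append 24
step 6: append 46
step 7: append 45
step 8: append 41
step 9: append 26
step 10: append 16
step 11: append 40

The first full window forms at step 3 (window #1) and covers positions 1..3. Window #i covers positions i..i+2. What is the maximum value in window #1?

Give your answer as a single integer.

step 1: append 6 -> window=[6] (not full yet)
step 2: append 20 -> window=[6, 20] (not full yet)
step 3: append 30 -> window=[6, 20, 30] -> max=30
Window #1 max = 30

Answer: 30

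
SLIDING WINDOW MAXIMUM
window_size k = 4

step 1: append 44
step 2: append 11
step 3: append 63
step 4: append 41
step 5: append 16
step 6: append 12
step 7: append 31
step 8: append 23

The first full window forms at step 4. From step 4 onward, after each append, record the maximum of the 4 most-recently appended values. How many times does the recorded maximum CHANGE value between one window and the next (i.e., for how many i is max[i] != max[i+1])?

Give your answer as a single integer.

Answer: 2

Derivation:
step 1: append 44 -> window=[44] (not full yet)
step 2: append 11 -> window=[44, 11] (not full yet)
step 3: append 63 -> window=[44, 11, 63] (not full yet)
step 4: append 41 -> window=[44, 11, 63, 41] -> max=63
step 5: append 16 -> window=[11, 63, 41, 16] -> max=63
step 6: append 12 -> window=[63, 41, 16, 12] -> max=63
step 7: append 31 -> window=[41, 16, 12, 31] -> max=41
step 8: append 23 -> window=[16, 12, 31, 23] -> max=31
Recorded maximums: 63 63 63 41 31
Changes between consecutive maximums: 2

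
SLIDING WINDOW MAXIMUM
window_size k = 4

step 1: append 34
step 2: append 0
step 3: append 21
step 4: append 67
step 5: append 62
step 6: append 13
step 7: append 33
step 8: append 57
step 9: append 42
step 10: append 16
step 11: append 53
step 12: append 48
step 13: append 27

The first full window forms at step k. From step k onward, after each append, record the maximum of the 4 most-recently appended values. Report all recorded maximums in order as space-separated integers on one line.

step 1: append 34 -> window=[34] (not full yet)
step 2: append 0 -> window=[34, 0] (not full yet)
step 3: append 21 -> window=[34, 0, 21] (not full yet)
step 4: append 67 -> window=[34, 0, 21, 67] -> max=67
step 5: append 62 -> window=[0, 21, 67, 62] -> max=67
step 6: append 13 -> window=[21, 67, 62, 13] -> max=67
step 7: append 33 -> window=[67, 62, 13, 33] -> max=67
step 8: append 57 -> window=[62, 13, 33, 57] -> max=62
step 9: append 42 -> window=[13, 33, 57, 42] -> max=57
step 10: append 16 -> window=[33, 57, 42, 16] -> max=57
step 11: append 53 -> window=[57, 42, 16, 53] -> max=57
step 12: append 48 -> window=[42, 16, 53, 48] -> max=53
step 13: append 27 -> window=[16, 53, 48, 27] -> max=53

Answer: 67 67 67 67 62 57 57 57 53 53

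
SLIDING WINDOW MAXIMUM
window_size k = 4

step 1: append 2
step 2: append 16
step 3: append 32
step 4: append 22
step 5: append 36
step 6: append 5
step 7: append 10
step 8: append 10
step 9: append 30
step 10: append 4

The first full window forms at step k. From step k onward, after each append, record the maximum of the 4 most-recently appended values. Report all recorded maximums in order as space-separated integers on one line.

step 1: append 2 -> window=[2] (not full yet)
step 2: append 16 -> window=[2, 16] (not full yet)
step 3: append 32 -> window=[2, 16, 32] (not full yet)
step 4: append 22 -> window=[2, 16, 32, 22] -> max=32
step 5: append 36 -> window=[16, 32, 22, 36] -> max=36
step 6: append 5 -> window=[32, 22, 36, 5] -> max=36
step 7: append 10 -> window=[22, 36, 5, 10] -> max=36
step 8: append 10 -> window=[36, 5, 10, 10] -> max=36
step 9: append 30 -> window=[5, 10, 10, 30] -> max=30
step 10: append 4 -> window=[10, 10, 30, 4] -> max=30

Answer: 32 36 36 36 36 30 30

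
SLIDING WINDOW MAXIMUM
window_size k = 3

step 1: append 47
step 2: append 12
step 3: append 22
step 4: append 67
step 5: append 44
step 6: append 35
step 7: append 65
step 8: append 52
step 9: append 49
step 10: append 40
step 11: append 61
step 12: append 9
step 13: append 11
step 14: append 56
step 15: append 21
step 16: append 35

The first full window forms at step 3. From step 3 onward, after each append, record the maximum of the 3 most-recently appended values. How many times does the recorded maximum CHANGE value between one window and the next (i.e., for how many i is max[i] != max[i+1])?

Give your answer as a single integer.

step 1: append 47 -> window=[47] (not full yet)
step 2: append 12 -> window=[47, 12] (not full yet)
step 3: append 22 -> window=[47, 12, 22] -> max=47
step 4: append 67 -> window=[12, 22, 67] -> max=67
step 5: append 44 -> window=[22, 67, 44] -> max=67
step 6: append 35 -> window=[67, 44, 35] -> max=67
step 7: append 65 -> window=[44, 35, 65] -> max=65
step 8: append 52 -> window=[35, 65, 52] -> max=65
step 9: append 49 -> window=[65, 52, 49] -> max=65
step 10: append 40 -> window=[52, 49, 40] -> max=52
step 11: append 61 -> window=[49, 40, 61] -> max=61
step 12: append 9 -> window=[40, 61, 9] -> max=61
step 13: append 11 -> window=[61, 9, 11] -> max=61
step 14: append 56 -> window=[9, 11, 56] -> max=56
step 15: append 21 -> window=[11, 56, 21] -> max=56
step 16: append 35 -> window=[56, 21, 35] -> max=56
Recorded maximums: 47 67 67 67 65 65 65 52 61 61 61 56 56 56
Changes between consecutive maximums: 5

Answer: 5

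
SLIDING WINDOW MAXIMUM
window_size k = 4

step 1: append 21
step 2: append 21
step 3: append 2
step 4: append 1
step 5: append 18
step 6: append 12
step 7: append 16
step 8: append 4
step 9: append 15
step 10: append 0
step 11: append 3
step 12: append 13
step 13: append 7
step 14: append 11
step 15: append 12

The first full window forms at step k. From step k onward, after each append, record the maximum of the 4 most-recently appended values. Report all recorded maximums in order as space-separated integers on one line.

step 1: append 21 -> window=[21] (not full yet)
step 2: append 21 -> window=[21, 21] (not full yet)
step 3: append 2 -> window=[21, 21, 2] (not full yet)
step 4: append 1 -> window=[21, 21, 2, 1] -> max=21
step 5: append 18 -> window=[21, 2, 1, 18] -> max=21
step 6: append 12 -> window=[2, 1, 18, 12] -> max=18
step 7: append 16 -> window=[1, 18, 12, 16] -> max=18
step 8: append 4 -> window=[18, 12, 16, 4] -> max=18
step 9: append 15 -> window=[12, 16, 4, 15] -> max=16
step 10: append 0 -> window=[16, 4, 15, 0] -> max=16
step 11: append 3 -> window=[4, 15, 0, 3] -> max=15
step 12: append 13 -> window=[15, 0, 3, 13] -> max=15
step 13: append 7 -> window=[0, 3, 13, 7] -> max=13
step 14: append 11 -> window=[3, 13, 7, 11] -> max=13
step 15: append 12 -> window=[13, 7, 11, 12] -> max=13

Answer: 21 21 18 18 18 16 16 15 15 13 13 13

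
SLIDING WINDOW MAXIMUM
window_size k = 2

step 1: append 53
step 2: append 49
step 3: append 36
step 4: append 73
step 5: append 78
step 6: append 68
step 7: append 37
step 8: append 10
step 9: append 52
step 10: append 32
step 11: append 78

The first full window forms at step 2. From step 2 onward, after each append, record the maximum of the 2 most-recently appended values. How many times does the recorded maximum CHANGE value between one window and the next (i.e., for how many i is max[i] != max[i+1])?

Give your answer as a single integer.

Answer: 7

Derivation:
step 1: append 53 -> window=[53] (not full yet)
step 2: append 49 -> window=[53, 49] -> max=53
step 3: append 36 -> window=[49, 36] -> max=49
step 4: append 73 -> window=[36, 73] -> max=73
step 5: append 78 -> window=[73, 78] -> max=78
step 6: append 68 -> window=[78, 68] -> max=78
step 7: append 37 -> window=[68, 37] -> max=68
step 8: append 10 -> window=[37, 10] -> max=37
step 9: append 52 -> window=[10, 52] -> max=52
step 10: append 32 -> window=[52, 32] -> max=52
step 11: append 78 -> window=[32, 78] -> max=78
Recorded maximums: 53 49 73 78 78 68 37 52 52 78
Changes between consecutive maximums: 7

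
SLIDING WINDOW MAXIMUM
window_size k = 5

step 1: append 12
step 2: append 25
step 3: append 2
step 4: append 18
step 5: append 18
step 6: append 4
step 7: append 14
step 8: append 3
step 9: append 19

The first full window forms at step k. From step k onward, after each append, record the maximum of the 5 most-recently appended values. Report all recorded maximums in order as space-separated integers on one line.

Answer: 25 25 18 18 19

Derivation:
step 1: append 12 -> window=[12] (not full yet)
step 2: append 25 -> window=[12, 25] (not full yet)
step 3: append 2 -> window=[12, 25, 2] (not full yet)
step 4: append 18 -> window=[12, 25, 2, 18] (not full yet)
step 5: append 18 -> window=[12, 25, 2, 18, 18] -> max=25
step 6: append 4 -> window=[25, 2, 18, 18, 4] -> max=25
step 7: append 14 -> window=[2, 18, 18, 4, 14] -> max=18
step 8: append 3 -> window=[18, 18, 4, 14, 3] -> max=18
step 9: append 19 -> window=[18, 4, 14, 3, 19] -> max=19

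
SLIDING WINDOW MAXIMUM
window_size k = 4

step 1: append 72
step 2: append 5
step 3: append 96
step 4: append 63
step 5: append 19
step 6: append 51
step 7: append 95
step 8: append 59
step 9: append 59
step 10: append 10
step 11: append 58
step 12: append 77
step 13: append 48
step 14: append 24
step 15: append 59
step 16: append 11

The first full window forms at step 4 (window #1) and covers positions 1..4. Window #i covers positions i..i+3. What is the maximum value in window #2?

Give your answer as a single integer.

step 1: append 72 -> window=[72] (not full yet)
step 2: append 5 -> window=[72, 5] (not full yet)
step 3: append 96 -> window=[72, 5, 96] (not full yet)
step 4: append 63 -> window=[72, 5, 96, 63] -> max=96
step 5: append 19 -> window=[5, 96, 63, 19] -> max=96
Window #2 max = 96

Answer: 96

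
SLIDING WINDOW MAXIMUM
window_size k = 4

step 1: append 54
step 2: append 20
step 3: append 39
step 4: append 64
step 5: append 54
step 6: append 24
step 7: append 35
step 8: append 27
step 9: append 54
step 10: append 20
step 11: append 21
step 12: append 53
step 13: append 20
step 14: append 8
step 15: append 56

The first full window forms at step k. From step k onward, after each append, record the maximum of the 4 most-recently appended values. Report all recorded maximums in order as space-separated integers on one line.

Answer: 64 64 64 64 54 54 54 54 54 53 53 56

Derivation:
step 1: append 54 -> window=[54] (not full yet)
step 2: append 20 -> window=[54, 20] (not full yet)
step 3: append 39 -> window=[54, 20, 39] (not full yet)
step 4: append 64 -> window=[54, 20, 39, 64] -> max=64
step 5: append 54 -> window=[20, 39, 64, 54] -> max=64
step 6: append 24 -> window=[39, 64, 54, 24] -> max=64
step 7: append 35 -> window=[64, 54, 24, 35] -> max=64
step 8: append 27 -> window=[54, 24, 35, 27] -> max=54
step 9: append 54 -> window=[24, 35, 27, 54] -> max=54
step 10: append 20 -> window=[35, 27, 54, 20] -> max=54
step 11: append 21 -> window=[27, 54, 20, 21] -> max=54
step 12: append 53 -> window=[54, 20, 21, 53] -> max=54
step 13: append 20 -> window=[20, 21, 53, 20] -> max=53
step 14: append 8 -> window=[21, 53, 20, 8] -> max=53
step 15: append 56 -> window=[53, 20, 8, 56] -> max=56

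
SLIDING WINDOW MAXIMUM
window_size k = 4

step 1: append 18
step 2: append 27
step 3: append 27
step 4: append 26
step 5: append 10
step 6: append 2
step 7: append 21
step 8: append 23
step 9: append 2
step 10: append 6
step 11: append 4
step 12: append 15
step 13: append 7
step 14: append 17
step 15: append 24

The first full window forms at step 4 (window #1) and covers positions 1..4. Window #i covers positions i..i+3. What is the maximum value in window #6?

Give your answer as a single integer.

Answer: 23

Derivation:
step 1: append 18 -> window=[18] (not full yet)
step 2: append 27 -> window=[18, 27] (not full yet)
step 3: append 27 -> window=[18, 27, 27] (not full yet)
step 4: append 26 -> window=[18, 27, 27, 26] -> max=27
step 5: append 10 -> window=[27, 27, 26, 10] -> max=27
step 6: append 2 -> window=[27, 26, 10, 2] -> max=27
step 7: append 21 -> window=[26, 10, 2, 21] -> max=26
step 8: append 23 -> window=[10, 2, 21, 23] -> max=23
step 9: append 2 -> window=[2, 21, 23, 2] -> max=23
Window #6 max = 23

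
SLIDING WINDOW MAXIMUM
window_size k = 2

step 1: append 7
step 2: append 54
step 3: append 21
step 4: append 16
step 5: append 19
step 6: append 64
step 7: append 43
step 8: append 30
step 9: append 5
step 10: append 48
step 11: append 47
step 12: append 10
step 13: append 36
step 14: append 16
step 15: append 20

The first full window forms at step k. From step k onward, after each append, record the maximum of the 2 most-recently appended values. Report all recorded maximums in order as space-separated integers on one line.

step 1: append 7 -> window=[7] (not full yet)
step 2: append 54 -> window=[7, 54] -> max=54
step 3: append 21 -> window=[54, 21] -> max=54
step 4: append 16 -> window=[21, 16] -> max=21
step 5: append 19 -> window=[16, 19] -> max=19
step 6: append 64 -> window=[19, 64] -> max=64
step 7: append 43 -> window=[64, 43] -> max=64
step 8: append 30 -> window=[43, 30] -> max=43
step 9: append 5 -> window=[30, 5] -> max=30
step 10: append 48 -> window=[5, 48] -> max=48
step 11: append 47 -> window=[48, 47] -> max=48
step 12: append 10 -> window=[47, 10] -> max=47
step 13: append 36 -> window=[10, 36] -> max=36
step 14: append 16 -> window=[36, 16] -> max=36
step 15: append 20 -> window=[16, 20] -> max=20

Answer: 54 54 21 19 64 64 43 30 48 48 47 36 36 20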